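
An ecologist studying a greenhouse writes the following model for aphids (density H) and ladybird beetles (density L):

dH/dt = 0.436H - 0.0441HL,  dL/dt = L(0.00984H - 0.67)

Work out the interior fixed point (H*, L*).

H* ≈ 68.1, L* ≈ 9.89

Set dL/dt = 0 with L > 0: 0.00984H - 0.67 = 0, so H* = 0.67/0.00984 = 68.1.
Set dH/dt = 0 with H > 0: 0.436 - 0.0441L = 0, so L* = 0.436/0.0441 = 9.89.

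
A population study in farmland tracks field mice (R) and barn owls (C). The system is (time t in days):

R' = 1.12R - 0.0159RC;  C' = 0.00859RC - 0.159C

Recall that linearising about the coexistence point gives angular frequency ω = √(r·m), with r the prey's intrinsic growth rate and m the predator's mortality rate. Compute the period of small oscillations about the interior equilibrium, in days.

T ≈ 14.9 days

Here r = 1.12 and m = 0.159, so r·m = 0.178.
ω = √0.178 = 0.422 per day, hence T = 2π/ω ≈ 14.9 days.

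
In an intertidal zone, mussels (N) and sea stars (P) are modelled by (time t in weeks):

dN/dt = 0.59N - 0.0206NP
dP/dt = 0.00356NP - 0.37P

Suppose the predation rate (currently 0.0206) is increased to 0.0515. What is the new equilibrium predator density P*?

At the interior fixed point, setting dN/dt = 0 with N > 0 fixes P* = (prey growth rate)/(NP coefficient) — independent of the other coefficients.
With the change, P* = 0.59/0.0515 = 11.5; it falls from 28.6.

P* ≈ 11.5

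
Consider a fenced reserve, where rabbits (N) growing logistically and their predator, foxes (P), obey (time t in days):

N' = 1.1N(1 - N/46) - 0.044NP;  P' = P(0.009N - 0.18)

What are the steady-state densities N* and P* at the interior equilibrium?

From dP/dt = 0 with P > 0: 0.009N* = 0.18, so N* = 20.
Substitute into dN/dt = 0: 1.1(1 - 20/46) = 0.044P*.
The bracket is 0.565, giving P* = 0.622/0.044 = 14.1.

N* ≈ 20, P* ≈ 14.1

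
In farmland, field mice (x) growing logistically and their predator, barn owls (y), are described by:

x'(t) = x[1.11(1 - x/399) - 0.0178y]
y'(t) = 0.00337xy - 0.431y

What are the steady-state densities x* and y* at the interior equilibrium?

x* ≈ 128, y* ≈ 42.4

From dy/dt = 0 with y > 0: 0.00337x* = 0.431, so x* = 128.
Substitute into dx/dt = 0: 1.11(1 - 128/399) = 0.0178y*.
The bracket is 0.679, giving y* = 0.754/0.0178 = 42.4.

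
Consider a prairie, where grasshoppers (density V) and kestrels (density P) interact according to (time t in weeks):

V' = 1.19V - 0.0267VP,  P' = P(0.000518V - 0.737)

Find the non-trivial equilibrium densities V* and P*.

Set dP/dt = 0 with P > 0: 0.000518V - 0.737 = 0, so V* = 0.737/0.000518 = 1420.
Set dV/dt = 0 with V > 0: 1.19 - 0.0267P = 0, so P* = 1.19/0.0267 = 44.6.

V* ≈ 1420, P* ≈ 44.6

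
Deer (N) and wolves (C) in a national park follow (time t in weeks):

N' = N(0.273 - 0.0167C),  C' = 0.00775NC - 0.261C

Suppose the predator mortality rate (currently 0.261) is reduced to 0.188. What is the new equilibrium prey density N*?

N* ≈ 24.3

At the interior fixed point, setting dC/dt = 0 with C > 0 fixes N* = (predator death rate)/(NC coefficient) — independent of the other coefficients.
With the change, N* = 0.188/0.00775 = 24.3; it falls from 33.7.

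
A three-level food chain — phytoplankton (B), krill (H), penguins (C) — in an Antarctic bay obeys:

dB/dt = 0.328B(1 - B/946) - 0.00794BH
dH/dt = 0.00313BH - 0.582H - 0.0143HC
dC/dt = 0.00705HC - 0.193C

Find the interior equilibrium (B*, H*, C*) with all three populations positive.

From dC/dt = 0: 0.00705H* = 0.193, so H* = 27.4.
From dB/dt = 0: 0.328(1 - B*/946) = 0.00794·27.4, giving B* = 946·(1 - 0.663) = 319.
From dH/dt = 0: 0.00313·319 - 0.582 = 0.0143C*, so C* = 0.417/0.0143 = 29.1.

B* ≈ 319, H* ≈ 27.4, C* ≈ 29.1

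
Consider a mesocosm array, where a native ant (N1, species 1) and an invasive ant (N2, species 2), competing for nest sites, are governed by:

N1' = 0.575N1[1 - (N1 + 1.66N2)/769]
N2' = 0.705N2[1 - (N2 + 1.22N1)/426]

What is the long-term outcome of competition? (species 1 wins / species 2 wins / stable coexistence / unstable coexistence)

Compare the nullcline intercepts: K1/α12 = 769/1.66 = 463 > K2 = 426; K2/α21 = 426/1.22 = 349 < K1 = 769.
Since the inequalities point opposite ways, species 1 can invade but species 2 cannot.

species 1 excludes species 2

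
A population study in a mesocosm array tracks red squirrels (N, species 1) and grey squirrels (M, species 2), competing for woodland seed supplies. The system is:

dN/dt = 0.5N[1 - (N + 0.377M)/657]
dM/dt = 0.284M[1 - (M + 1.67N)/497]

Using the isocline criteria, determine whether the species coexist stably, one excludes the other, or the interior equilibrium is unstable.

species 1 excludes species 2

Compare the nullcline intercepts: K1/α12 = 657/0.377 = 1740 > K2 = 497; K2/α21 = 497/1.67 = 298 < K1 = 657.
Since the inequalities point opposite ways, species 1 can invade but species 2 cannot.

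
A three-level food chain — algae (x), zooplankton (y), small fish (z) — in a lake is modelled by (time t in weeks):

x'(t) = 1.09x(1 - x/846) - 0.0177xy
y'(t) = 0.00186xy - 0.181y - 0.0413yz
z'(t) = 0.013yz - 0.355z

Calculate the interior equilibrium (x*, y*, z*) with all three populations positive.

x* ≈ 471, y* ≈ 27.3, z* ≈ 16.8

From dz/dt = 0: 0.013y* = 0.355, so y* = 27.3.
From dx/dt = 0: 1.09(1 - x*/846) = 0.0177·27.3, giving x* = 846·(1 - 0.443) = 471.
From dy/dt = 0: 0.00186·471 - 0.181 = 0.0413z*, so z* = 0.695/0.0413 = 16.8.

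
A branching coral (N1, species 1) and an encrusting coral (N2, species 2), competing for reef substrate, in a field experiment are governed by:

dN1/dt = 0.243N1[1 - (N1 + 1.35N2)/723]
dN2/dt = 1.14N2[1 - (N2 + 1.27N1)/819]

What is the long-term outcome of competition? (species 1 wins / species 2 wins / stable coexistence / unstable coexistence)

unstable coexistence (outcome depends on initial conditions)

Compare the nullcline intercepts: K1/α12 = 723/1.35 = 536 < K2 = 819; K2/α21 = 819/1.27 = 645 < K1 = 723.
Since both are reversed, neither can invade when rare; the interior point is a saddle.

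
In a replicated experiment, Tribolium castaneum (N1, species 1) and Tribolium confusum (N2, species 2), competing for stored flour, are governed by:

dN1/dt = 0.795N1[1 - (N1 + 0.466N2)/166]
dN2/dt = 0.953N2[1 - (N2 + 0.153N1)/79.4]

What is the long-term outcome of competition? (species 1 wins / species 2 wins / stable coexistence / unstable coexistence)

stable coexistence

Compare the nullcline intercepts: K1/α12 = 166/0.466 = 356 > K2 = 79.4; K2/α21 = 79.4/0.153 = 519 > K1 = 166.
Since both inequalities hold, each species can invade when rare, so the interior equilibrium is stable.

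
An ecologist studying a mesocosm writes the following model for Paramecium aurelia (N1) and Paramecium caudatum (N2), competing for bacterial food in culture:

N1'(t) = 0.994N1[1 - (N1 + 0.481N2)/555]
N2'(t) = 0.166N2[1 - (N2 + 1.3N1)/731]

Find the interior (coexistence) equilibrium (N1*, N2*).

Setting both brackets to zero gives the nullclines N1 + 0.481N2 = 555 and 1.3N1 + N2 = 731.
Substituting N2 = 731 - 1.3N1 into the first: N1(1 - 0.481·1.3) = 555 - 0.481·731.
So N1* = 203/0.375 = 543, and then N2* = 731 - 1.3·543 = 25.4.

N1* ≈ 543, N2* ≈ 25.4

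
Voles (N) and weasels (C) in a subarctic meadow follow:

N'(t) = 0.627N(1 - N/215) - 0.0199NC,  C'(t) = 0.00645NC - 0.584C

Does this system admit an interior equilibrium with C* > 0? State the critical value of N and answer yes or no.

Threshold N = 90.5; K > 90.5, so yes, the predator persists.

The predator equation gives dC/dt > 0 only when N > 0.584/0.00645 = 90.5.
Without the predator, N → K = 215. Since 215 > 90.5, the predator can invade and persist.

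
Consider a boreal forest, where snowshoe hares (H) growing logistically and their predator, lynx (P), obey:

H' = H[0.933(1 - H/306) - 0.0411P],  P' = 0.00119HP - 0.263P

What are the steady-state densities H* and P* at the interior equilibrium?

H* ≈ 221, P* ≈ 6.31

From dP/dt = 0 with P > 0: 0.00119H* = 0.263, so H* = 221.
Substitute into dH/dt = 0: 0.933(1 - 221/306) = 0.0411P*.
The bracket is 0.278, giving P* = 0.259/0.0411 = 6.31.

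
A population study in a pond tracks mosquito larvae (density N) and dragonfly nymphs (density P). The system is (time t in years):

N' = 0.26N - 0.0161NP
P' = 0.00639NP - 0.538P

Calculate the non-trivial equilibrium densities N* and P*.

Set dP/dt = 0 with P > 0: 0.00639N - 0.538 = 0, so N* = 0.538/0.00639 = 84.2.
Set dN/dt = 0 with N > 0: 0.26 - 0.0161P = 0, so P* = 0.26/0.0161 = 16.1.

N* ≈ 84.2, P* ≈ 16.1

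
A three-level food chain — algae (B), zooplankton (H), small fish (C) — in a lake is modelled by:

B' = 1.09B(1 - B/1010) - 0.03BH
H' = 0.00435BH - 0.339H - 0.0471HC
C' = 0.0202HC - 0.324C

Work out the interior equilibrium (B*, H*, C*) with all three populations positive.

From dC/dt = 0: 0.0202H* = 0.324, so H* = 16.
From dB/dt = 0: 1.09(1 - B*/1010) = 0.03·16, giving B* = 1010·(1 - 0.441) = 564.
From dH/dt = 0: 0.00435·564 - 0.339 = 0.0471C*, so C* = 2.11/0.0471 = 44.9.

B* ≈ 564, H* ≈ 16, C* ≈ 44.9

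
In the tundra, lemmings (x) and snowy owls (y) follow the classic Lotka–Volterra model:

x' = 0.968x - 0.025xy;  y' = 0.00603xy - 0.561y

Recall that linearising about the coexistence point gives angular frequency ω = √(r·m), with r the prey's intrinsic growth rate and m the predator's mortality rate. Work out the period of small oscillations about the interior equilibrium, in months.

T ≈ 8.53 months

Here r = 0.968 and m = 0.561, so r·m = 0.543.
ω = √0.543 = 0.737 per month, hence T = 2π/ω ≈ 8.53 months.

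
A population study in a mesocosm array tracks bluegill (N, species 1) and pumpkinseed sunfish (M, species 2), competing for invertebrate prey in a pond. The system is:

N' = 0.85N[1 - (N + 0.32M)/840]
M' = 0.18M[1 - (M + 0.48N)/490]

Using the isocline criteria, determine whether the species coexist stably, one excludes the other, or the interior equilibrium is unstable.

Compare the nullcline intercepts: K1/α12 = 840/0.32 = 2620 > K2 = 490; K2/α21 = 490/0.48 = 1020 > K1 = 840.
Since both inequalities hold, each species can invade when rare, so the interior equilibrium is stable.

stable coexistence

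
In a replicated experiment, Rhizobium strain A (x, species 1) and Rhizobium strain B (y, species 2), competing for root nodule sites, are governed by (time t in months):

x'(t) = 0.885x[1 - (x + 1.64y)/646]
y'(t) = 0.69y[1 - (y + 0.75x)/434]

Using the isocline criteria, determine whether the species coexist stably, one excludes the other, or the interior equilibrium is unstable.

Compare the nullcline intercepts: K1/α12 = 646/1.64 = 394 < K2 = 434; K2/α21 = 434/0.75 = 579 < K1 = 646.
Since both are reversed, neither can invade when rare; the interior point is a saddle.

unstable coexistence (outcome depends on initial conditions)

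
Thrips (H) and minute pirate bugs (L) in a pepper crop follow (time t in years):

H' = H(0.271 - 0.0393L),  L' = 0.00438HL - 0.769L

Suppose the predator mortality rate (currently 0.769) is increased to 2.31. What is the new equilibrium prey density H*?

At the interior fixed point, setting dL/dt = 0 with L > 0 fixes H* = (predator death rate)/(HL coefficient) — independent of the other coefficients.
With the change, H* = 2.31/0.00438 = 527; it rises from 176.

H* ≈ 527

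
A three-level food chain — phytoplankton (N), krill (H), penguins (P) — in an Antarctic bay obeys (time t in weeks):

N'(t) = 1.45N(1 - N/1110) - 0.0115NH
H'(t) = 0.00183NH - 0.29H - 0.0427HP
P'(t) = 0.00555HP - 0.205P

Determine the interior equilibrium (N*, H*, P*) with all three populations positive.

N* ≈ 785, H* ≈ 36.9, P* ≈ 26.8

From dP/dt = 0: 0.00555H* = 0.205, so H* = 36.9.
From dN/dt = 0: 1.45(1 - N*/1110) = 0.0115·36.9, giving N* = 1110·(1 - 0.293) = 785.
From dH/dt = 0: 0.00183·785 - 0.29 = 0.0427P*, so P* = 1.15/0.0427 = 26.8.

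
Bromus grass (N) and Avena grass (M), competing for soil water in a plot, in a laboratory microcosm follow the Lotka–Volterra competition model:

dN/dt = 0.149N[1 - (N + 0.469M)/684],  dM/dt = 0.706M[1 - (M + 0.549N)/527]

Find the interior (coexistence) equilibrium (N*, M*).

N* ≈ 588, M* ≈ 204

Setting both brackets to zero gives the nullclines N + 0.469M = 684 and 0.549N + M = 527.
Substituting M = 527 - 0.549N into the first: N(1 - 0.469·0.549) = 684 - 0.469·527.
So N* = 437/0.743 = 588, and then M* = 527 - 0.549·588 = 204.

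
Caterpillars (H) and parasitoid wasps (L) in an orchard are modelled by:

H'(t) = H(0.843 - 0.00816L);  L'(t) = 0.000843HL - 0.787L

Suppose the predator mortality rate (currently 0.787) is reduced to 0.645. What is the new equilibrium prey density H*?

H* ≈ 765

At the interior fixed point, setting dL/dt = 0 with L > 0 fixes H* = (predator death rate)/(HL coefficient) — independent of the other coefficients.
With the change, H* = 0.645/0.000843 = 765; it falls from 934.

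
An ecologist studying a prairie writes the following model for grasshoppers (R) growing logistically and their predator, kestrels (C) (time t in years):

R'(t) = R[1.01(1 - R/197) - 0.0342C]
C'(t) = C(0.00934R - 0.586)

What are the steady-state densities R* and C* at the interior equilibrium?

From dC/dt = 0 with C > 0: 0.00934R* = 0.586, so R* = 62.7.
Substitute into dR/dt = 0: 1.01(1 - 62.7/197) = 0.0342C*.
The bracket is 0.682, giving C* = 0.688/0.0342 = 20.1.

R* ≈ 62.7, C* ≈ 20.1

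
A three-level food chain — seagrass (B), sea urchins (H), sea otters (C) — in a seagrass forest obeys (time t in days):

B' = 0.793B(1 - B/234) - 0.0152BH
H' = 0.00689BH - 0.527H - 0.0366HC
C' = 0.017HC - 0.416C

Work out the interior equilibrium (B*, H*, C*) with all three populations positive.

B* ≈ 124, H* ≈ 24.5, C* ≈ 8.99

From dC/dt = 0: 0.017H* = 0.416, so H* = 24.5.
From dB/dt = 0: 0.793(1 - B*/234) = 0.0152·24.5, giving B* = 234·(1 - 0.469) = 124.
From dH/dt = 0: 0.00689·124 - 0.527 = 0.0366C*, so C* = 0.329/0.0366 = 8.99.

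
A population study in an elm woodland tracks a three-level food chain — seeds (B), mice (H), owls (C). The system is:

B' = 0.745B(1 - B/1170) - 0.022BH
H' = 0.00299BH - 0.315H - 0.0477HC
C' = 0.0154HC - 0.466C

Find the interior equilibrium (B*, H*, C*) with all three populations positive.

B* ≈ 125, H* ≈ 30.3, C* ≈ 1.2

From dC/dt = 0: 0.0154H* = 0.466, so H* = 30.3.
From dB/dt = 0: 0.745(1 - B*/1170) = 0.022·30.3, giving B* = 1170·(1 - 0.894) = 125.
From dH/dt = 0: 0.00299·125 - 0.315 = 0.0477C*, so C* = 0.0573/0.0477 = 1.2.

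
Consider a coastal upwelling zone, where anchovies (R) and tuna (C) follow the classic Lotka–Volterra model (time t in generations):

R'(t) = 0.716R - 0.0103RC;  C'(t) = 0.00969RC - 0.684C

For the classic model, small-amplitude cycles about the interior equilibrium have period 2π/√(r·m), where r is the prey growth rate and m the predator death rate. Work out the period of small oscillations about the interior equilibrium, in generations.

Here r = 0.716 and m = 0.684, so r·m = 0.49.
ω = √0.49 = 0.7 per generation, hence T = 2π/ω ≈ 8.98 generations.

T ≈ 8.98 generations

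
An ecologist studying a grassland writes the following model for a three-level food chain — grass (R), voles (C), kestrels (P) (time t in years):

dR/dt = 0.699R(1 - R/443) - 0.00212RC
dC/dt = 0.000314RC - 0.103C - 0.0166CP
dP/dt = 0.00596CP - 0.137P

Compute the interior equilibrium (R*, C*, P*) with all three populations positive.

R* ≈ 412, C* ≈ 23, P* ≈ 1.59

From dP/dt = 0: 0.00596C* = 0.137, so C* = 23.
From dR/dt = 0: 0.699(1 - R*/443) = 0.00212·23, giving R* = 443·(1 - 0.0697) = 412.
From dC/dt = 0: 0.000314·412 - 0.103 = 0.0166P*, so P* = 0.0264/0.0166 = 1.59.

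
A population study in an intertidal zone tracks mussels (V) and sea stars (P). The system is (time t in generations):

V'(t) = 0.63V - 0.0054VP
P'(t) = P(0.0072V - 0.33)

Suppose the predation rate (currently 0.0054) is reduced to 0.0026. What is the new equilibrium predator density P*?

P* ≈ 242

At the interior fixed point, setting dV/dt = 0 with V > 0 fixes P* = (prey growth rate)/(VP coefficient) — independent of the other coefficients.
With the change, P* = 0.63/0.0026 = 242; it rises from 117.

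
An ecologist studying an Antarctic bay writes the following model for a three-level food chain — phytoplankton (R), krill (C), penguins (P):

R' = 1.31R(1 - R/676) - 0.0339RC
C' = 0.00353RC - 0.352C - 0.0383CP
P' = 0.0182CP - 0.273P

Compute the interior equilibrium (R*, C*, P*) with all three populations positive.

R* ≈ 414, C* ≈ 15, P* ≈ 28.9

From dP/dt = 0: 0.0182C* = 0.273, so C* = 15.
From dR/dt = 0: 1.31(1 - R*/676) = 0.0339·15, giving R* = 676·(1 - 0.388) = 414.
From dC/dt = 0: 0.00353·414 - 0.352 = 0.0383P*, so P* = 1.11/0.0383 = 28.9.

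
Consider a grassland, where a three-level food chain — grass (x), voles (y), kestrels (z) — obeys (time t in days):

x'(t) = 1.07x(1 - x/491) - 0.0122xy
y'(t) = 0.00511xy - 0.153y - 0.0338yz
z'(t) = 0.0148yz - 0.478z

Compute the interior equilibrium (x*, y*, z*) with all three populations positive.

From dz/dt = 0: 0.0148y* = 0.478, so y* = 32.3.
From dx/dt = 0: 1.07(1 - x*/491) = 0.0122·32.3, giving x* = 491·(1 - 0.368) = 310.
From dy/dt = 0: 0.00511·310 - 0.153 = 0.0338z*, so z* = 1.43/0.0338 = 42.4.

x* ≈ 310, y* ≈ 32.3, z* ≈ 42.4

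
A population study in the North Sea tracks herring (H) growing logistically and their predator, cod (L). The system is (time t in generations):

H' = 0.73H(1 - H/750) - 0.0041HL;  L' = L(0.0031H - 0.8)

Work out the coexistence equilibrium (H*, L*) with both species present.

From dL/dt = 0 with L > 0: 0.0031H* = 0.8, so H* = 258.
Substitute into dH/dt = 0: 0.73(1 - 258/750) = 0.0041L*.
The bracket is 0.656, giving L* = 0.479/0.0041 = 117.

H* ≈ 258, L* ≈ 117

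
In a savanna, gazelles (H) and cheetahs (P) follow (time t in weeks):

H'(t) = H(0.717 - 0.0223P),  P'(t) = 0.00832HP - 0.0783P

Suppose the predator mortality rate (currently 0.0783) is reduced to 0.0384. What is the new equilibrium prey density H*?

At the interior fixed point, setting dP/dt = 0 with P > 0 fixes H* = (predator death rate)/(HP coefficient) — independent of the other coefficients.
With the change, H* = 0.0384/0.00832 = 4.62; it falls from 9.41.

H* ≈ 4.62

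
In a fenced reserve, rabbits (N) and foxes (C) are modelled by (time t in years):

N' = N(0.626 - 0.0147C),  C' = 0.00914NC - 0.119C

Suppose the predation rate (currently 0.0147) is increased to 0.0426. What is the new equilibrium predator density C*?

At the interior fixed point, setting dN/dt = 0 with N > 0 fixes C* = (prey growth rate)/(NC coefficient) — independent of the other coefficients.
With the change, C* = 0.626/0.0426 = 14.7; it falls from 42.6.

C* ≈ 14.7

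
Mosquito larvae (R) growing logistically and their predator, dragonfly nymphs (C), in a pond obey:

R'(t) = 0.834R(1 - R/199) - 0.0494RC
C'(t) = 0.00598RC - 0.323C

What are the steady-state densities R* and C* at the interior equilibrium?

R* ≈ 54, C* ≈ 12.3

From dC/dt = 0 with C > 0: 0.00598R* = 0.323, so R* = 54.
Substitute into dR/dt = 0: 0.834(1 - 54/199) = 0.0494C*.
The bracket is 0.729, giving C* = 0.608/0.0494 = 12.3.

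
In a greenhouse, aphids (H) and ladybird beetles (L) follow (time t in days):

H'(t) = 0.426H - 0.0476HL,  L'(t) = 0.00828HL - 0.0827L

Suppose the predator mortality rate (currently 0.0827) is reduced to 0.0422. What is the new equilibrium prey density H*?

At the interior fixed point, setting dL/dt = 0 with L > 0 fixes H* = (predator death rate)/(HL coefficient) — independent of the other coefficients.
With the change, H* = 0.0422/0.00828 = 5.1; it falls from 9.99.

H* ≈ 5.1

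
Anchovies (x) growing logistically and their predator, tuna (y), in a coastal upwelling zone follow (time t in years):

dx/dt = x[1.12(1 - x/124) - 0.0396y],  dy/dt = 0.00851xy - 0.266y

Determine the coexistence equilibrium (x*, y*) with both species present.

From dy/dt = 0 with y > 0: 0.00851x* = 0.266, so x* = 31.3.
Substitute into dx/dt = 0: 1.12(1 - 31.3/124) = 0.0396y*.
The bracket is 0.748, giving y* = 0.838/0.0396 = 21.2.

x* ≈ 31.3, y* ≈ 21.2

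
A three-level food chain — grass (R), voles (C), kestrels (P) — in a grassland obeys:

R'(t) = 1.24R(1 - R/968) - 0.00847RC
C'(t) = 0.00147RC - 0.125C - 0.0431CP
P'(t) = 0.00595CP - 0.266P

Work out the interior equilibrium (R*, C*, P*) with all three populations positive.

R* ≈ 672, C* ≈ 44.7, P* ≈ 20

From dP/dt = 0: 0.00595C* = 0.266, so C* = 44.7.
From dR/dt = 0: 1.24(1 - R*/968) = 0.00847·44.7, giving R* = 968·(1 - 0.305) = 672.
From dC/dt = 0: 0.00147·672 - 0.125 = 0.0431P*, so P* = 0.863/0.0431 = 20.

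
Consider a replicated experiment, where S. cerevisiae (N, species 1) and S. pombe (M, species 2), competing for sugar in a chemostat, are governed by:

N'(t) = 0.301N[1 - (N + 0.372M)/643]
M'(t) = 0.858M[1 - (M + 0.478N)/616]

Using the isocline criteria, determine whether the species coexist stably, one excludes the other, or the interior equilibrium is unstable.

Compare the nullcline intercepts: K1/α12 = 643/0.372 = 1730 > K2 = 616; K2/α21 = 616/0.478 = 1290 > K1 = 643.
Since both inequalities hold, each species can invade when rare, so the interior equilibrium is stable.

stable coexistence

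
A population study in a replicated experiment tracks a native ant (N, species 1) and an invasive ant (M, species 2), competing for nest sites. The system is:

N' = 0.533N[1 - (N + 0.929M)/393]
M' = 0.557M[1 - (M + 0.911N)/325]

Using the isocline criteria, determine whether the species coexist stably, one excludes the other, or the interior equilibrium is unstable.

species 1 excludes species 2

Compare the nullcline intercepts: K1/α12 = 393/0.929 = 423 > K2 = 325; K2/α21 = 325/0.911 = 357 < K1 = 393.
Since the inequalities point opposite ways, species 1 can invade but species 2 cannot.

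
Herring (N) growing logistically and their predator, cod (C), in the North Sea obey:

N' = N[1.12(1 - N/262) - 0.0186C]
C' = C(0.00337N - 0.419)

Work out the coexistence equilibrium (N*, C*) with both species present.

N* ≈ 124, C* ≈ 31.6

From dC/dt = 0 with C > 0: 0.00337N* = 0.419, so N* = 124.
Substitute into dN/dt = 0: 1.12(1 - 124/262) = 0.0186C*.
The bracket is 0.525, giving C* = 0.589/0.0186 = 31.6.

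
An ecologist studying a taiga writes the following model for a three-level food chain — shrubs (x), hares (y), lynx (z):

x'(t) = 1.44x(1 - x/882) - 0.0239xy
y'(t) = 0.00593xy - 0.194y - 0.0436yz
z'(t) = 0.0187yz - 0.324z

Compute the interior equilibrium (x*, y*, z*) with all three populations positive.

x* ≈ 628, y* ≈ 17.3, z* ≈ 81

From dz/dt = 0: 0.0187y* = 0.324, so y* = 17.3.
From dx/dt = 0: 1.44(1 - x*/882) = 0.0239·17.3, giving x* = 882·(1 - 0.288) = 628.
From dy/dt = 0: 0.00593·628 - 0.194 = 0.0436z*, so z* = 3.53/0.0436 = 81.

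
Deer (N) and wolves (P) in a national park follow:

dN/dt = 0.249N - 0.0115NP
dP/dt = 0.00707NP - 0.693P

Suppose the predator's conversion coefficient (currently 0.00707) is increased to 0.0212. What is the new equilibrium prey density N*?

At the interior fixed point, setting dP/dt = 0 with P > 0 fixes N* = (predator death rate)/(NP coefficient) — independent of the other coefficients.
With the change, N* = 0.693/0.0212 = 32.7; it falls from 98.

N* ≈ 32.7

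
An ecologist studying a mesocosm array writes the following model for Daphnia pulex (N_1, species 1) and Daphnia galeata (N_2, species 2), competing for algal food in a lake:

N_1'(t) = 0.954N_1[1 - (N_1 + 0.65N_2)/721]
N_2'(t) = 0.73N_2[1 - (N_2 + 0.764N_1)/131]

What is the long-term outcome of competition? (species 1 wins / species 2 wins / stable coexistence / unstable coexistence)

Compare the nullcline intercepts: K1/α12 = 721/0.65 = 1110 > K2 = 131; K2/α21 = 131/0.764 = 171 < K1 = 721.
Since the inequalities point opposite ways, species 1 can invade but species 2 cannot.

species 1 excludes species 2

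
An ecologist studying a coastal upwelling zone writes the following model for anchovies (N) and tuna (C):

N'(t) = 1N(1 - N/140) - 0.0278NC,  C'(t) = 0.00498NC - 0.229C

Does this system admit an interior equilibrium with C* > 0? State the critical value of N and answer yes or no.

Threshold N = 46; K > 46, so yes, the predator persists.

The predator equation gives dC/dt > 0 only when N > 0.229/0.00498 = 46.
Without the predator, N → K = 140. Since 140 > 46, the predator can invade and persist.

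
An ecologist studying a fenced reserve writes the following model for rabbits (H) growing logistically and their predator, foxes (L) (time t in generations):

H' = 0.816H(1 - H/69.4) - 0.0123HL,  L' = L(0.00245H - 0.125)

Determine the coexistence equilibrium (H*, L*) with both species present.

From dL/dt = 0 with L > 0: 0.00245H* = 0.125, so H* = 51.
Substitute into dH/dt = 0: 0.816(1 - 51/69.4) = 0.0123L*.
The bracket is 0.265, giving L* = 0.216/0.0123 = 17.6.

H* ≈ 51, L* ≈ 17.6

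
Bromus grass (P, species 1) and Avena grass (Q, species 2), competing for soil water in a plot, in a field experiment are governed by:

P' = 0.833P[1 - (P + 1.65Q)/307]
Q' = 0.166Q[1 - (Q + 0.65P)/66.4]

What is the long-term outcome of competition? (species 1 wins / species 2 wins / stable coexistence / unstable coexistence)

species 1 excludes species 2

Compare the nullcline intercepts: K1/α12 = 307/1.65 = 186 > K2 = 66.4; K2/α21 = 66.4/0.65 = 102 < K1 = 307.
Since the inequalities point opposite ways, species 1 can invade but species 2 cannot.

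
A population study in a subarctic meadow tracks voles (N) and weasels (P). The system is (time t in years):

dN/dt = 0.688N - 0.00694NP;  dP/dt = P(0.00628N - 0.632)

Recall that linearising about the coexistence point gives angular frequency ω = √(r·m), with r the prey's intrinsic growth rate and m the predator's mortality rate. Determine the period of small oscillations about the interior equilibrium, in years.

T ≈ 9.53 years

Here r = 0.688 and m = 0.632, so r·m = 0.435.
ω = √0.435 = 0.659 per year, hence T = 2π/ω ≈ 9.53 years.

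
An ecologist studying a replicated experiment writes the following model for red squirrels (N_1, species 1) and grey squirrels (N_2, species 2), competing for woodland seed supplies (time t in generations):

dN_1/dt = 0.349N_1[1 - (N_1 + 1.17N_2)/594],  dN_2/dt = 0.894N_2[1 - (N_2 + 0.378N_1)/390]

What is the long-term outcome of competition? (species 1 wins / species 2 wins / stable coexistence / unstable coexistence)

stable coexistence

Compare the nullcline intercepts: K1/α12 = 594/1.17 = 508 > K2 = 390; K2/α21 = 390/0.378 = 1030 > K1 = 594.
Since both inequalities hold, each species can invade when rare, so the interior equilibrium is stable.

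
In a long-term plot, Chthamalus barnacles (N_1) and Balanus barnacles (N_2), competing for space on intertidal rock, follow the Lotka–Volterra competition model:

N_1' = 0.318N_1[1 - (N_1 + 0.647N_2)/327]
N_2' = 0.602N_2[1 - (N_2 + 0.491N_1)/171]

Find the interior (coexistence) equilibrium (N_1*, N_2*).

N_1* ≈ 317, N_2* ≈ 15.3

Setting both brackets to zero gives the nullclines N_1 + 0.647N_2 = 327 and 0.491N_1 + N_2 = 171.
Substituting N_2 = 171 - 0.491N_1 into the first: N_1(1 - 0.647·0.491) = 327 - 0.647·171.
So N_1* = 216/0.682 = 317, and then N_2* = 171 - 0.491·317 = 15.3.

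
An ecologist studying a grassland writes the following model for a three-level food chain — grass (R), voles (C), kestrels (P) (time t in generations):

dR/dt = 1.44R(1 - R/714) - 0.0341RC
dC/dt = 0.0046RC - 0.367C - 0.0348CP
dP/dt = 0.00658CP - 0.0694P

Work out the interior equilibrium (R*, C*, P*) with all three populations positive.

From dP/dt = 0: 0.00658C* = 0.0694, so C* = 10.5.
From dR/dt = 0: 1.44(1 - R*/714) = 0.0341·10.5, giving R* = 714·(1 - 0.25) = 536.
From dC/dt = 0: 0.0046·536 - 0.367 = 0.0348P*, so P* = 2.1/0.0348 = 60.3.

R* ≈ 536, C* ≈ 10.5, P* ≈ 60.3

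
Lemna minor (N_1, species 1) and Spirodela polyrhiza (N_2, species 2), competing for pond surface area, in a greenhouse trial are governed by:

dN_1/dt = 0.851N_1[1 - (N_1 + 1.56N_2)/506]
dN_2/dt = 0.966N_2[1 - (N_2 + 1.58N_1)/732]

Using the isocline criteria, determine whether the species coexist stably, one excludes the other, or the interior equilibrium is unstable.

unstable coexistence (outcome depends on initial conditions)

Compare the nullcline intercepts: K1/α12 = 506/1.56 = 324 < K2 = 732; K2/α21 = 732/1.58 = 463 < K1 = 506.
Since both are reversed, neither can invade when rare; the interior point is a saddle.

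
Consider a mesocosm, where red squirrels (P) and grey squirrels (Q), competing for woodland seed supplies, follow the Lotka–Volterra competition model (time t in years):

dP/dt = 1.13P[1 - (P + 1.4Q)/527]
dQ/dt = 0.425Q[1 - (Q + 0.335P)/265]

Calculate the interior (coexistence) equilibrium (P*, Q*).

P* ≈ 294, Q* ≈ 167

Setting both brackets to zero gives the nullclines P + 1.4Q = 527 and 0.335P + Q = 265.
Substituting Q = 265 - 0.335P into the first: P(1 - 1.4·0.335) = 527 - 1.4·265.
So P* = 156/0.531 = 294, and then Q* = 265 - 0.335·294 = 167.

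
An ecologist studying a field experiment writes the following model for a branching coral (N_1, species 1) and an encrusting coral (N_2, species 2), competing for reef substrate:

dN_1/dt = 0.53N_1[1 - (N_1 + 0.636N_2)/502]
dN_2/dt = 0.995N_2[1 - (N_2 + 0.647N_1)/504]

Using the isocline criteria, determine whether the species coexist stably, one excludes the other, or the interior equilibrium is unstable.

stable coexistence

Compare the nullcline intercepts: K1/α12 = 502/0.636 = 789 > K2 = 504; K2/α21 = 504/0.647 = 779 > K1 = 502.
Since both inequalities hold, each species can invade when rare, so the interior equilibrium is stable.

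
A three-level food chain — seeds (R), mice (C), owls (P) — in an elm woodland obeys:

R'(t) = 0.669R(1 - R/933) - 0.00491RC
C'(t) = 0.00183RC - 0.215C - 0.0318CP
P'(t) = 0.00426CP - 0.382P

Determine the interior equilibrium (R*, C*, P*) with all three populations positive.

From dP/dt = 0: 0.00426C* = 0.382, so C* = 89.7.
From dR/dt = 0: 0.669(1 - R*/933) = 0.00491·89.7, giving R* = 933·(1 - 0.658) = 319.
From dC/dt = 0: 0.00183·319 - 0.215 = 0.0318P*, so P* = 0.369/0.0318 = 11.6.

R* ≈ 319, C* ≈ 89.7, P* ≈ 11.6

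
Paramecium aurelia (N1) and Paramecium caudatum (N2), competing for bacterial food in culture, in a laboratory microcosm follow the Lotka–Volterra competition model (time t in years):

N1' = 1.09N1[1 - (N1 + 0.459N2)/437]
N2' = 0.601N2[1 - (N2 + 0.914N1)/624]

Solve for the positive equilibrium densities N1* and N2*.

N1* ≈ 259, N2* ≈ 387

Setting both brackets to zero gives the nullclines N1 + 0.459N2 = 437 and 0.914N1 + N2 = 624.
Substituting N2 = 624 - 0.914N1 into the first: N1(1 - 0.459·0.914) = 437 - 0.459·624.
So N1* = 151/0.58 = 259, and then N2* = 624 - 0.914·259 = 387.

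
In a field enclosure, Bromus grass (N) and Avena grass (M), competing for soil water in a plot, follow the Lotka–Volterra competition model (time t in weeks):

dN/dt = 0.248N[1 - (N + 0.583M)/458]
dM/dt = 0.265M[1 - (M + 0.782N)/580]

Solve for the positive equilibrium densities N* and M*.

N* ≈ 220, M* ≈ 408

Setting both brackets to zero gives the nullclines N + 0.583M = 458 and 0.782N + M = 580.
Substituting M = 580 - 0.782N into the first: N(1 - 0.583·0.782) = 458 - 0.583·580.
So N* = 120/0.544 = 220, and then M* = 580 - 0.782·220 = 408.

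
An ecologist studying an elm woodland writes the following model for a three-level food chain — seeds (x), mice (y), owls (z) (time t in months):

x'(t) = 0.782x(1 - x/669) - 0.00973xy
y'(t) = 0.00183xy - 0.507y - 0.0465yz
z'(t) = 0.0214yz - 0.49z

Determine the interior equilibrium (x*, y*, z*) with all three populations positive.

x* ≈ 478, y* ≈ 22.9, z* ≈ 7.92

From dz/dt = 0: 0.0214y* = 0.49, so y* = 22.9.
From dx/dt = 0: 0.782(1 - x*/669) = 0.00973·22.9, giving x* = 669·(1 - 0.285) = 478.
From dy/dt = 0: 0.00183·478 - 0.507 = 0.0465z*, so z* = 0.368/0.0465 = 7.92.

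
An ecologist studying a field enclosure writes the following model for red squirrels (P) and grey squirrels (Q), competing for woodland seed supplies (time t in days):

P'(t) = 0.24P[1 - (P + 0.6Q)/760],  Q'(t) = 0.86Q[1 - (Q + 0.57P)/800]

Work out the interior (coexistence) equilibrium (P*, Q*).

P* ≈ 426, Q* ≈ 557

Setting both brackets to zero gives the nullclines P + 0.6Q = 760 and 0.57P + Q = 800.
Substituting Q = 800 - 0.57P into the first: P(1 - 0.6·0.57) = 760 - 0.6·800.
So P* = 280/0.658 = 426, and then Q* = 800 - 0.57·426 = 557.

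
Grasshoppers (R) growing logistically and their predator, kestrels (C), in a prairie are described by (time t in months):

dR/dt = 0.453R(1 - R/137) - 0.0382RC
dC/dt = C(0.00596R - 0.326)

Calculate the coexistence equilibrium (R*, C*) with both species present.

From dC/dt = 0 with C > 0: 0.00596R* = 0.326, so R* = 54.7.
Substitute into dR/dt = 0: 0.453(1 - 54.7/137) = 0.0382C*.
The bracket is 0.601, giving C* = 0.272/0.0382 = 7.12.

R* ≈ 54.7, C* ≈ 7.12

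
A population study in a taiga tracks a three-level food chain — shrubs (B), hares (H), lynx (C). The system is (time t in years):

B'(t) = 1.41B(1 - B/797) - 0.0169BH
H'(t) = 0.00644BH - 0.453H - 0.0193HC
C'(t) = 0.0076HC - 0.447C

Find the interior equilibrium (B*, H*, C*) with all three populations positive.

B* ≈ 235, H* ≈ 58.8, C* ≈ 55

From dC/dt = 0: 0.0076H* = 0.447, so H* = 58.8.
From dB/dt = 0: 1.41(1 - B*/797) = 0.0169·58.8, giving B* = 797·(1 - 0.705) = 235.
From dH/dt = 0: 0.00644·235 - 0.453 = 0.0193C*, so C* = 1.06/0.0193 = 55.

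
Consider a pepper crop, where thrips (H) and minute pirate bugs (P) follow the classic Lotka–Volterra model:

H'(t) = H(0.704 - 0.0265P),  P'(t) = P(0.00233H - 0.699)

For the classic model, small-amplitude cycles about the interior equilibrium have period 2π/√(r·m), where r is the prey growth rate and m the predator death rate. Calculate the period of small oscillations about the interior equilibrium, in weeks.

Here r = 0.704 and m = 0.699, so r·m = 0.492.
ω = √0.492 = 0.701 per week, hence T = 2π/ω ≈ 8.96 weeks.

T ≈ 8.96 weeks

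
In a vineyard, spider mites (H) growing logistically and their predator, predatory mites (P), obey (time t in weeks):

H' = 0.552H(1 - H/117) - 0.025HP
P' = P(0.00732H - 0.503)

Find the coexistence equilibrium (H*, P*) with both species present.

H* ≈ 68.7, P* ≈ 9.11

From dP/dt = 0 with P > 0: 0.00732H* = 0.503, so H* = 68.7.
Substitute into dH/dt = 0: 0.552(1 - 68.7/117) = 0.025P*.
The bracket is 0.413, giving P* = 0.228/0.025 = 9.11.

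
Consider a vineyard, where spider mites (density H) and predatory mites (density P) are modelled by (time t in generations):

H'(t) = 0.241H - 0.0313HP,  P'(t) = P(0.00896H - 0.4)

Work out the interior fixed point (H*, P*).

H* ≈ 44.6, P* ≈ 7.7

Set dP/dt = 0 with P > 0: 0.00896H - 0.4 = 0, so H* = 0.4/0.00896 = 44.6.
Set dH/dt = 0 with H > 0: 0.241 - 0.0313P = 0, so P* = 0.241/0.0313 = 7.7.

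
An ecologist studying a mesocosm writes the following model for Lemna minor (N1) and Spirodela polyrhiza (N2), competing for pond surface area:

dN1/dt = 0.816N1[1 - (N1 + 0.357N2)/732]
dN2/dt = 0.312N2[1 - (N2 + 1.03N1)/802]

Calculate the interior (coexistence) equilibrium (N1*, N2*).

N1* ≈ 705, N2* ≈ 76

Setting both brackets to zero gives the nullclines N1 + 0.357N2 = 732 and 1.03N1 + N2 = 802.
Substituting N2 = 802 - 1.03N1 into the first: N1(1 - 0.357·1.03) = 732 - 0.357·802.
So N1* = 446/0.632 = 705, and then N2* = 802 - 1.03·705 = 76.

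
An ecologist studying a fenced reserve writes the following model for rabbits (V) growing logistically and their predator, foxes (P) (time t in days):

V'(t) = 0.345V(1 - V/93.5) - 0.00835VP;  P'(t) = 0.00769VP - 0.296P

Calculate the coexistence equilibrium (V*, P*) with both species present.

V* ≈ 38.5, P* ≈ 24.3

From dP/dt = 0 with P > 0: 0.00769V* = 0.296, so V* = 38.5.
Substitute into dV/dt = 0: 0.345(1 - 38.5/93.5) = 0.00835P*.
The bracket is 0.588, giving P* = 0.203/0.00835 = 24.3.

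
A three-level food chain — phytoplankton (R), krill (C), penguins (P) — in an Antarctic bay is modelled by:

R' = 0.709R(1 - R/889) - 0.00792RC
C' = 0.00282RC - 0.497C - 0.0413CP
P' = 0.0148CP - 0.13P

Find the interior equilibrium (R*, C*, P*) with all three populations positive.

From dP/dt = 0: 0.0148C* = 0.13, so C* = 8.78.
From dR/dt = 0: 0.709(1 - R*/889) = 0.00792·8.78, giving R* = 889·(1 - 0.0981) = 802.
From dC/dt = 0: 0.00282·802 - 0.497 = 0.0413P*, so P* = 1.76/0.0413 = 42.7.

R* ≈ 802, C* ≈ 8.78, P* ≈ 42.7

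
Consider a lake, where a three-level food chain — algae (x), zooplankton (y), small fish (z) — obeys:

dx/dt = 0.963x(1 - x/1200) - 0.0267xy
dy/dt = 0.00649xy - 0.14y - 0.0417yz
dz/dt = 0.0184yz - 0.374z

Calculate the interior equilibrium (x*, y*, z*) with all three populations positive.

x* ≈ 524, y* ≈ 20.3, z* ≈ 78.2

From dz/dt = 0: 0.0184y* = 0.374, so y* = 20.3.
From dx/dt = 0: 0.963(1 - x*/1200) = 0.0267·20.3, giving x* = 1200·(1 - 0.564) = 524.
From dy/dt = 0: 0.00649·524 - 0.14 = 0.0417z*, so z* = 3.26/0.0417 = 78.2.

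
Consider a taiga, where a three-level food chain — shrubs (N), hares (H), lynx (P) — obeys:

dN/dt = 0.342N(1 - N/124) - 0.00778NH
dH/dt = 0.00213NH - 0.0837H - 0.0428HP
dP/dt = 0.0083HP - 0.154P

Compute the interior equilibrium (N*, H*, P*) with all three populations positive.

N* ≈ 71.7, H* ≈ 18.6, P* ≈ 1.61

From dP/dt = 0: 0.0083H* = 0.154, so H* = 18.6.
From dN/dt = 0: 0.342(1 - N*/124) = 0.00778·18.6, giving N* = 124·(1 - 0.422) = 71.7.
From dH/dt = 0: 0.00213·71.7 - 0.0837 = 0.0428P*, so P* = 0.0689/0.0428 = 1.61.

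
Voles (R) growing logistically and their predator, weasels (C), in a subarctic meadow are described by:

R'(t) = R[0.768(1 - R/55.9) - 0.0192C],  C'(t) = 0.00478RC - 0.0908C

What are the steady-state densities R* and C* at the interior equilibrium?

R* ≈ 19, C* ≈ 26.4

From dC/dt = 0 with C > 0: 0.00478R* = 0.0908, so R* = 19.
Substitute into dR/dt = 0: 0.768(1 - 19/55.9) = 0.0192C*.
The bracket is 0.66, giving C* = 0.507/0.0192 = 26.4.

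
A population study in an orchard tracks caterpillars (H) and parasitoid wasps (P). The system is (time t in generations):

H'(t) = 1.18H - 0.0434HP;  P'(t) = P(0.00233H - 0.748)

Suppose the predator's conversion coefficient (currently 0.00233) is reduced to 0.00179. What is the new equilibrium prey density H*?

At the interior fixed point, setting dP/dt = 0 with P > 0 fixes H* = (predator death rate)/(HP coefficient) — independent of the other coefficients.
With the change, H* = 0.748/0.00179 = 418; it rises from 321.

H* ≈ 418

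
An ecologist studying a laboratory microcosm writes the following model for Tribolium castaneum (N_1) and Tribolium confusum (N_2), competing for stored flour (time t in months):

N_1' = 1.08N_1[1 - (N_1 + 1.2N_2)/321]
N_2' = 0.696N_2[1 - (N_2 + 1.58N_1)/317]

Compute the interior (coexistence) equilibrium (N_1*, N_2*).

N_1* ≈ 66.3, N_2* ≈ 212

Setting both brackets to zero gives the nullclines N_1 + 1.2N_2 = 321 and 1.58N_1 + N_2 = 317.
Substituting N_2 = 317 - 1.58N_1 into the first: N_1(1 - 1.2·1.58) = 321 - 1.2·317.
So N_1* = -59.4/-0.896 = 66.3, and then N_2* = 317 - 1.58·66.3 = 212.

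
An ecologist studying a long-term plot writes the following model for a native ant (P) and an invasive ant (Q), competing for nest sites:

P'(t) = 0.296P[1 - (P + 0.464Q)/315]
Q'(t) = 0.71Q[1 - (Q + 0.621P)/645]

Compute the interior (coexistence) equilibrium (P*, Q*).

P* ≈ 22.1, Q* ≈ 631

Setting both brackets to zero gives the nullclines P + 0.464Q = 315 and 0.621P + Q = 645.
Substituting Q = 645 - 0.621P into the first: P(1 - 0.464·0.621) = 315 - 0.464·645.
So P* = 15.7/0.712 = 22.1, and then Q* = 645 - 0.621·22.1 = 631.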